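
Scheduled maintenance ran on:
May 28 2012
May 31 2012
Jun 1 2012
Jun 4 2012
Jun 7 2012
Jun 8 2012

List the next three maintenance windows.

Jun 11 2012, Jun 14 2012, Jun 15 2012

Every event lands on a Monday or Thursday or Friday (gaps cycle 3, 1, 3, 3, 1).
So the schedule is: every Monday, Thursday and Friday.
The following Monday is Jun 11 2012.
The following Thursday is Jun 14 2012.
The following Friday is Jun 15 2012.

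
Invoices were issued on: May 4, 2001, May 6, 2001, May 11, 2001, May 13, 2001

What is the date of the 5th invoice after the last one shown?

Gaps: 2, 5, 2 days — not constant, but cyclic with period 2.
The events fall on every Friday and Sunday.
The following Friday is May 18, 2001.
The following Sunday is May 20, 2001.
Next Friday: May 25, 2001.
The following Sunday is May 27, 2001.
The following Friday is June 1, 2001.

June 1, 2001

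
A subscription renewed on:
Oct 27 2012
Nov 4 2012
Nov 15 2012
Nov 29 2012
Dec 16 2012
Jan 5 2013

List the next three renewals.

Jan 28 2013, Feb 23 2013, Mar 24 2013

Intervals are 8, 11, 14, 17, 20 days — an arithmetic progression with common difference 3.
Next gap: 23 days. Jan 5 2013 + 23 days = Jan 28 2013.
Next gap: 26 days. Jan 28 2013 + 26 days = Feb 23 2013.
Next gap: 29 days. Feb 23 2013 + 29 days = Mar 24 2013.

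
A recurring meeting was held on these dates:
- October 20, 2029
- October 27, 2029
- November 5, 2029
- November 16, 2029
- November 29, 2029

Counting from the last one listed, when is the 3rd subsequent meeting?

January 19, 2030

Gaps: 7, 9, 11, 13 days — each gap is 2 larger than the previous one.
Next gap: 15 days. November 29, 2029 + 15 days = December 14, 2029.
Next gap: 17 days. December 14, 2029 + 17 days = December 31, 2029.
Next gap: 19 days. December 31, 2029 + 19 days = January 19, 2030.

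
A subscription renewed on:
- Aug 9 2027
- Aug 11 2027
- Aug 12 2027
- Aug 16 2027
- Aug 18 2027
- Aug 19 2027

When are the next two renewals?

Aug 23 2027, Aug 25 2027

Every event lands on a Monday or Wednesday or Thursday (gaps cycle 2, 1, 4, 2, 1).
So the schedule is: every Monday, Wednesday and Thursday.
Next Monday: Aug 23 2027.
The following Wednesday is Aug 25 2027.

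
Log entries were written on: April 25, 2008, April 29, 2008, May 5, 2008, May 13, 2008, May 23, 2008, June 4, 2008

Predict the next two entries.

The spacing grows by 2 each time: 4, 6, 8, 10, 12 days.
Next gap: 14 days. June 4, 2008 + 14 days = June 18, 2008.
Next gap: 16 days. June 18, 2008 + 16 days = July 4, 2008.

June 18, 2008; July 4, 2008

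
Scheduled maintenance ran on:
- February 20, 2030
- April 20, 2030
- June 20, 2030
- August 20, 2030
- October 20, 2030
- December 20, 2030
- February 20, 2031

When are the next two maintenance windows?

April 20, 2031; June 20, 2031

Each date is the 20th; the gaps (59, 61, 61, 61, 61, 62) track the month lengths.
The rule is the 20th of every 2 months.
Next: April 2031 → April 20, 2031.
Next: June 2031 → June 20, 2031.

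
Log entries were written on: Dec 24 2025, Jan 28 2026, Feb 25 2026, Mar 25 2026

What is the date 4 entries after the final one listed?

These are Wednesdays at 28- or 35-day spacing (35, 28, 28).
The pattern: 4th Wednesday of the month.
4th Wednesday of April 2026: Apr 22 2026.
May 2026 — 4th Wednesday is May 27 2026.
4th Wednesday of June 2026: Jun 24 2026.
4th Wednesday of July 2026: Jul 22 2026.

Jul 22 2026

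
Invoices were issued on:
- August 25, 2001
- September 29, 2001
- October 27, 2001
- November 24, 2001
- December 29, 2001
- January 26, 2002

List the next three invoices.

February 23, 2002; March 30, 2002; April 27, 2002

Every date is a Saturday; gaps 35, 28, 28, 35, 28 days.
Each is the last Saturday of its month (at least one falls on the 29th or later, ruling out '4th Saturday').
Last Saturday of February 2002: February 23, 2002.
Last Saturday of March 2002: March 30, 2002.
April 2002 ends with Saturday April 27, 2002.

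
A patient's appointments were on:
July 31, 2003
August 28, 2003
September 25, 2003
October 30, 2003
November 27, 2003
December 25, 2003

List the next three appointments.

All Thursdays; the gaps (28, 28, 35, 28, 28) vary with month length.
This is the last Thursday of each month.
January 2004 ends with Thursday January 29, 2004.
February 2004 ends with Thursday February 26, 2004.
March 2004 ends with Thursday March 25, 2004.

January 29, 2004; February 26, 2004; March 25, 2004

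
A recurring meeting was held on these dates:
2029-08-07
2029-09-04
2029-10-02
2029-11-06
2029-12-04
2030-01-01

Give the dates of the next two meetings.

2030-02-05, 2030-03-05

Gaps: 28, 28, 35, 28, 28 days — a mix of 28 and 35. Every date is a Tuesday.
Each is the 1st Tuesday of its month.
February 2030 — 1st Tuesday is 2030-02-05.
March 2030 — 1st Tuesday is 2030-03-05.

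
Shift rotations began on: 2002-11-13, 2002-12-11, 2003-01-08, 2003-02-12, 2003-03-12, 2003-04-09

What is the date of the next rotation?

2003-05-14

These are Wednesdays at 28- or 35-day spacing (28, 28, 35, 28, 28).
The pattern: 2nd Wednesday of the month.
2nd Wednesday of May 2003: 2003-05-14.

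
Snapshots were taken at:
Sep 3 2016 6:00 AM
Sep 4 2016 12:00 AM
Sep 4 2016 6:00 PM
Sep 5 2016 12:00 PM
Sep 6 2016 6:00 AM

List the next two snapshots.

The interval is a steady 18 hours (18, 18, 18, 18).
Sep 6 2016 6:00 AM + 18 h = Sep 7 2016 12:00 AM.
Sep 7 2016 12:00 AM + 18 h = Sep 7 2016 6:00 PM.

Sep 7 2016 12:00 AM, Sep 7 2016 6:00 PM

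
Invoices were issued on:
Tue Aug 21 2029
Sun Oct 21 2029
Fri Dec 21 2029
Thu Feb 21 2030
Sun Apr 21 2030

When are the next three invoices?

Gaps: 61, 61, 62, 59 days — not constant. Every event is on the 21st of the month.
Pattern: the 21st of every 2 months.
Next: June 2030 → Fri Jun 21 2030.
Next: August 2030 → Wed Aug 21 2030.
Next: October 2030 → Mon Oct 21 2030.

Fri Jun 21 2030, Wed Aug 21 2030, Mon Oct 21 2030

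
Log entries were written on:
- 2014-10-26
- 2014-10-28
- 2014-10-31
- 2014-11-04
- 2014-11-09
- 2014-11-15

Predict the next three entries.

2014-11-22, 2014-11-30, 2014-12-09

Gaps: 2, 3, 4, 5, 6 days — each gap is 1 larger than the previous one.
Next gap: 7 days. 2014-11-15 + 7 days = 2014-11-22.
Next gap: 8 days. 2014-11-22 + 8 days = 2014-11-30.
Next gap: 9 days. 2014-11-30 + 9 days = 2014-12-09.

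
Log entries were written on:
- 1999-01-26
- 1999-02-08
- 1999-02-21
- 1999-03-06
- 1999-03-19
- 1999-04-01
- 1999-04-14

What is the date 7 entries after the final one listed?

1999-07-14

Every event comes 13 days after the last (13, 13, 13, 13, 13, 13).
1999-04-14 + 13 days = 1999-04-27.
1999-04-27 + 13 days = 1999-05-10.
1999-05-10 + 13 days = 1999-05-23.
1999-05-23 + 13 days = 1999-06-05.
1999-06-05 + 13 days = 1999-06-18.
1999-06-18 + 13 days = 1999-07-01.
1999-07-01 + 13 days = 1999-07-14.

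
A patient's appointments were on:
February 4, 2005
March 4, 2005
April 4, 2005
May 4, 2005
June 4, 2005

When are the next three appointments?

July 4, 2005; August 4, 2005; September 4, 2005

The day-of-month is always 4 (28, 31, 30, 31 days between events).
So this recurs on the 4th of each month.
Next: July 2005 → July 4, 2005.
August 2005: August 4, 2005.
September 2005: September 4, 2005.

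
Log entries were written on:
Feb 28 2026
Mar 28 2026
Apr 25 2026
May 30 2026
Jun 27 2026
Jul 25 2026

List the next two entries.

These are Saturdays with 28, 28, 35, 28, 28-day gaps.
Each is the final Saturday of its month — May 30 2026 is past the 28th, so '4th Saturday' doesn't fit.
Last Saturday of August 2026: Aug 29 2026.
Last Saturday of September 2026: Sep 26 2026.

Aug 29 2026, Sep 26 2026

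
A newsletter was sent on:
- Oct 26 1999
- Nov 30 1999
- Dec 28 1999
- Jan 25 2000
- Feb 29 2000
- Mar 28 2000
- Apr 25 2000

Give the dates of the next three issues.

Every date is a Tuesday; gaps 35, 28, 28, 35, 28, 28 days.
Each is the last Tuesday of its month (at least one falls on the 29th or later, ruling out '4th Tuesday').
May 2000 ends with Tuesday May 30 2000.
June 2000 ends with Tuesday Jun 27 2000.
Last Tuesday of July 2000: Jul 25 2000.

May 30 2000, Jun 27 2000, Jul 25 2000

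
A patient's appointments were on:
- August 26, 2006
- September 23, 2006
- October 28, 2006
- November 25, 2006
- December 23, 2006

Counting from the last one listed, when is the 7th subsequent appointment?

July 28, 2007

These are Saturdays at 28- or 35-day spacing (28, 35, 28, 28).
The pattern: 4th Saturday of the month.
4th Saturday of January 2007: January 27, 2007.
4th Saturday of February 2007: February 24, 2007.
4th Saturday of March 2007: March 24, 2007.
4th Saturday of April 2007: April 28, 2007.
4th Saturday of May 2007: May 26, 2007.
June 2007 — 4th Saturday is June 23, 2007.
July 2007 — 4th Saturday is July 28, 2007.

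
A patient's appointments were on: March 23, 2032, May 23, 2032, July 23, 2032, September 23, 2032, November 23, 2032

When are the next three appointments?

January 23, 2033; March 23, 2033; May 23, 2033

Gaps: 61, 61, 62, 61 days — not constant. Every event is on the 23rd of the month.
Pattern: the 23rd of every 2 months.
January 2033: January 23, 2033.
March 2033: March 23, 2033.
May 2033: May 23, 2033.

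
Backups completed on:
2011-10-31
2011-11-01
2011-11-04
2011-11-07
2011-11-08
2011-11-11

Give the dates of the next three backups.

2011-11-14, 2011-11-15, 2011-11-18

Gaps: 1, 3, 3, 1, 3 days — not constant, but cyclic with period 3.
The events fall on every Monday, Tuesday and Friday.
Next Monday: 2011-11-14.
Next Tuesday: 2011-11-15.
The following Friday is 2011-11-18.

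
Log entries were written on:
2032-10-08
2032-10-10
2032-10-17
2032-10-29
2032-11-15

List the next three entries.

The spacing grows by 5 each time: 2, 7, 12, 17 days.
Next gap: 22 days. 2032-11-15 + 22 days = 2032-12-07.
Next gap: 27 days. 2032-12-07 + 27 days = 2033-01-03.
Next gap: 32 days. 2033-01-03 + 32 days = 2033-02-04.

2032-12-07, 2033-01-03, 2033-02-04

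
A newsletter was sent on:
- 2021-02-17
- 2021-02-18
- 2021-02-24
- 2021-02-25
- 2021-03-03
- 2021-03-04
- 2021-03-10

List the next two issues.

2021-03-11, 2021-03-17

Gaps: 1, 6, 1, 6, 1, 6 days — not constant, but cyclic with period 2.
The events fall on every Wednesday and Thursday.
Next Thursday: 2021-03-11.
The following Wednesday is 2021-03-17.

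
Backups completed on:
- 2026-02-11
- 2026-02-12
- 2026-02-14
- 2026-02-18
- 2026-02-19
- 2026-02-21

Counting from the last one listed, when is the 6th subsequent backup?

The gap pattern 1, 2, 4, 1, 2 repeats every 3 events.
These are the Wednesdays, Thursdays and Saturdays of each week.
The following Wednesday is 2026-02-25.
Next Thursday: 2026-02-26.
Next Saturday: 2026-02-28.
The following Wednesday is 2026-03-04.
Next Thursday: 2026-03-05.
Next Saturday: 2026-03-07.

2026-03-07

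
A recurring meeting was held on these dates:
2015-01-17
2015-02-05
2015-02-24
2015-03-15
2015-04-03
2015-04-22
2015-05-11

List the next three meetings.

Every event comes 19 days after the last (19, 19, 19, 19, 19, 19).
2015-05-11 + 19 days = 2015-05-30.
2015-05-30 + 19 days = 2015-06-18.
2015-06-18 + 19 days = 2015-07-07.

2015-05-30, 2015-06-18, 2015-07-07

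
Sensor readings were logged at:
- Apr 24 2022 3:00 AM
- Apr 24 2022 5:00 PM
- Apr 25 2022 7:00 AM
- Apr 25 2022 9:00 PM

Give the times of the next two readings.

Spacing: 14, 14, 14 h — constant 14 h.
Apr 25 2022 9:00 PM + 14 h = Apr 26 2022 11:00 AM.
Apr 26 2022 11:00 AM + 14 h = Apr 27 2022 1:00 AM.

Apr 26 2022 11:00 AM, Apr 27 2022 1:00 AM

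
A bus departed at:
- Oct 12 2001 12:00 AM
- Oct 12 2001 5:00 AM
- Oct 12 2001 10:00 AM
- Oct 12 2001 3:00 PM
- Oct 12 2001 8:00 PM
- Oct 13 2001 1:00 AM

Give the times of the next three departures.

Oct 13 2001 6:00 AM, Oct 13 2001 11:00 AM, Oct 13 2001 4:00 PM

The interval is a steady 5 hours (5, 5, 5, 5, 5).
Oct 13 2001 1:00 AM + 5 h = Oct 13 2001 6:00 AM.
Oct 13 2001 6:00 AM + 5 h = Oct 13 2001 11:00 AM.
Oct 13 2001 11:00 AM + 5 h = Oct 13 2001 4:00 PM.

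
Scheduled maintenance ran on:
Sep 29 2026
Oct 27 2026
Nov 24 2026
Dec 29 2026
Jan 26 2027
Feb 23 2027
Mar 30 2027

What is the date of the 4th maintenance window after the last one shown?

Jul 27 2027

These are Tuesdays with 28, 28, 35, 28, 28, 35-day gaps.
Each is the final Tuesday of its month — Sep 29 2026 is past the 28th, so '4th Tuesday' doesn't fit.
April 2027 ends with Tuesday Apr 27 2027.
Last Tuesday of May 2027: May 25 2027.
Last Tuesday of June 2027: Jun 29 2027.
Last Tuesday of July 2027: Jul 27 2027.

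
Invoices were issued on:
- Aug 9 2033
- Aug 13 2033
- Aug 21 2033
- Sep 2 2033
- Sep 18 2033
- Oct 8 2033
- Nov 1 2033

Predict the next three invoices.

Intervals are 4, 8, 12, 16, 20, 24 days — an arithmetic progression with common difference 4.
Next gap: 28 days. Nov 1 2033 + 28 days = Nov 29 2033.
Next gap: 32 days. Nov 29 2033 + 32 days = Dec 31 2033.
Next gap: 36 days. Dec 31 2033 + 36 days = Feb 5 2034.

Nov 29 2033, Dec 31 2033, Feb 5 2034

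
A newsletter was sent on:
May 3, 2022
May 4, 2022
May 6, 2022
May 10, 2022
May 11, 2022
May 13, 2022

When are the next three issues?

The gap pattern 1, 2, 4, 1, 2 repeats every 3 events.
These are the Tuesdays, Wednesdays and Fridays of each week.
Next Tuesday: May 17, 2022.
The following Wednesday is May 18, 2022.
The following Friday is May 20, 2022.

May 17, 2022; May 18, 2022; May 20, 2022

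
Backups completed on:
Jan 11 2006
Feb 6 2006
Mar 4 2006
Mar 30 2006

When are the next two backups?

Every event comes 26 days after the last (26, 26, 26).
Mar 30 2006 + 26 days = Apr 25 2006.
Apr 25 2006 + 26 days = May 21 2006.

Apr 25 2006, May 21 2006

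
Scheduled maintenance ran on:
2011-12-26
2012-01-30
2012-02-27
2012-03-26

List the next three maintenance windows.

2012-04-30, 2012-05-28, 2012-06-25

All Mondays; the gaps (35, 28, 28) vary with month length.
This is the last Monday of each month.
April 2012 ends with Monday 2012-04-30.
May 2012 ends with Monday 2012-05-28.
Last Monday of June 2012: 2012-06-25.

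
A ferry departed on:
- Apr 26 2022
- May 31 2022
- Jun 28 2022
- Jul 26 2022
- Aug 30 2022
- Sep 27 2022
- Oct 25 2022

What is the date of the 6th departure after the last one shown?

These are Tuesdays with 35, 28, 28, 35, 28, 28-day gaps.
Each is the final Tuesday of its month — May 31 2022 is past the 28th, so '4th Tuesday' doesn't fit.
November 2022 ends with Tuesday Nov 29 2022.
December 2022 ends with Tuesday Dec 27 2022.
Last Tuesday of January 2023: Jan 31 2023.
Last Tuesday of February 2023: Feb 28 2023.
March 2023 ends with Tuesday Mar 28 2023.
April 2023 ends with Tuesday Apr 25 2023.

Apr 25 2023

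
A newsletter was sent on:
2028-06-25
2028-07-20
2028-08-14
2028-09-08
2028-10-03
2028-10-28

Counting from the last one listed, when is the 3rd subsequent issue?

Gaps between consecutive events: 25, 25, 25, 25, 25 days — a constant 25-day interval.
2028-10-28 + 25 days = 2028-11-22.
2028-11-22 + 25 days = 2028-12-17.
2028-12-17 + 25 days = 2029-01-11.

2029-01-11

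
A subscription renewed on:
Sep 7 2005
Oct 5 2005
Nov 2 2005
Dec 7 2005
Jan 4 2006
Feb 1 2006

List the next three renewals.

All dates are Wednesdays, 28, 28, 35, 28, 28 days apart.
Specifically, the 1st Wednesday of each month.
1st Wednesday of March 2006: Mar 1 2006.
1st Wednesday of April 2006: Apr 5 2006.
1st Wednesday of May 2006: May 3 2006.

Mar 1 2006, Apr 5 2006, May 3 2006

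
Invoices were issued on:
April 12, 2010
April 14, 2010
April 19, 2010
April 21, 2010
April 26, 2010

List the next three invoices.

Every event lands on a Monday or Wednesday (gaps cycle 2, 5, 2, 5).
So the schedule is: every Monday and Wednesday.
Next Wednesday: April 28, 2010.
The following Monday is May 3, 2010.
Next Wednesday: May 5, 2010.

April 28, 2010; May 3, 2010; May 5, 2010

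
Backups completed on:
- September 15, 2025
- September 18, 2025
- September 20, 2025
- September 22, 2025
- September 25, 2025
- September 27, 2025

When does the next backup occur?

The gap pattern 3, 2, 2, 3, 2 repeats every 3 events.
These are the Mondays, Thursdays and Saturdays of each week.
Next Monday: September 29, 2025.

September 29, 2025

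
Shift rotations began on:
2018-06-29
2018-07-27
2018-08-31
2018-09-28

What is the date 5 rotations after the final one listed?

These are Fridays with 28, 35, 28-day gaps.
Each is the final Friday of its month — 2018-06-29 is past the 28th, so '4th Friday' doesn't fit.
October 2018 ends with Friday 2018-10-26.
November 2018 ends with Friday 2018-11-30.
December 2018 ends with Friday 2018-12-28.
January 2019 ends with Friday 2019-01-25.
Last Friday of February 2019: 2019-02-22.

2019-02-22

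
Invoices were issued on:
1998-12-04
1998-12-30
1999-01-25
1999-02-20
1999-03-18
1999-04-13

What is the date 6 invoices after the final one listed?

Every event comes 26 days after the last (26, 26, 26, 26, 26).
1999-04-13 + 26 days = 1999-05-09.
1999-05-09 + 26 days = 1999-06-04.
1999-06-04 + 26 days = 1999-06-30.
1999-06-30 + 26 days = 1999-07-26.
1999-07-26 + 26 days = 1999-08-21.
1999-08-21 + 26 days = 1999-09-16.

1999-09-16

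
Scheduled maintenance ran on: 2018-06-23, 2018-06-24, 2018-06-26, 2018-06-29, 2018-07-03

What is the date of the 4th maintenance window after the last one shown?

2018-07-29

Gaps: 1, 2, 3, 4 days — each gap is 1 larger than the previous one.
Next gap: 5 days. 2018-07-03 + 5 days = 2018-07-08.
Next gap: 6 days. 2018-07-08 + 6 days = 2018-07-14.
Next gap: 7 days. 2018-07-14 + 7 days = 2018-07-21.
Next gap: 8 days. 2018-07-21 + 8 days = 2018-07-29.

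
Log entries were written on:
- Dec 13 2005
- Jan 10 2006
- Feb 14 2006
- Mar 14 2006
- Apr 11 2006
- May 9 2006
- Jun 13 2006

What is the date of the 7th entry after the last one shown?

All dates are Tuesdays, 28, 35, 28, 28, 28, 35 days apart.
Specifically, the 2nd Tuesday of each month.
2nd Tuesday of July 2006: Jul 11 2006.
2nd Tuesday of August 2006: Aug 8 2006.
September 2006 — 2nd Tuesday is Sep 12 2006.
2nd Tuesday of October 2006: Oct 10 2006.
November 2006 — 2nd Tuesday is Nov 14 2006.
2nd Tuesday of December 2006: Dec 12 2006.
January 2007 — 2nd Tuesday is Jan 9 2007.

Jan 9 2007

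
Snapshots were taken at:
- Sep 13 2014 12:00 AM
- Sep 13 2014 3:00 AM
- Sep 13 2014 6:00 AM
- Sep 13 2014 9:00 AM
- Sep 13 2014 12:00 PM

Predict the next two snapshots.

Sep 13 2014 3:00 PM, Sep 13 2014 6:00 PM

The interval is a steady 3 hours (3, 3, 3, 3).
Sep 13 2014 12:00 PM + 3 h = Sep 13 2014 3:00 PM.
Sep 13 2014 3:00 PM + 3 h = Sep 13 2014 6:00 PM.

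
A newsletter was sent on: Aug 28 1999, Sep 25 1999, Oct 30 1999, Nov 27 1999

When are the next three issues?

Dec 25 1999, Jan 29 2000, Feb 26 2000

All Saturdays; the gaps (28, 35, 28) vary with month length.
This is the last Saturday of each month.
Last Saturday of December 1999: Dec 25 1999.
Last Saturday of January 2000: Jan 29 2000.
Last Saturday of February 2000: Feb 26 2000.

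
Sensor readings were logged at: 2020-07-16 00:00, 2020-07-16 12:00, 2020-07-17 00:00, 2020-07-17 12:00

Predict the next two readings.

2020-07-18 00:00, 2020-07-18 12:00

The interval is a steady 12 hours (12, 12, 12).
2020-07-17 12:00 + 12 h = 2020-07-18 00:00.
2020-07-18 00:00 + 12 h = 2020-07-18 12:00.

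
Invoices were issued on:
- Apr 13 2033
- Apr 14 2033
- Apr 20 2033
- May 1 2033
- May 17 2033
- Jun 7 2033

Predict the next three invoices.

Intervals are 1, 6, 11, 16, 21 days — an arithmetic progression with common difference 5.
Next gap: 26 days. Jun 7 2033 + 26 days = Jul 3 2033.
Next gap: 31 days. Jul 3 2033 + 31 days = Aug 3 2033.
Next gap: 36 days. Aug 3 2033 + 36 days = Sep 8 2033.

Jul 3 2033, Aug 3 2033, Sep 8 2033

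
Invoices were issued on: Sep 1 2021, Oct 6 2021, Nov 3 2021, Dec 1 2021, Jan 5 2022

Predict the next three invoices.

These are Wednesdays at 28- or 35-day spacing (35, 28, 28, 35).
The pattern: 1st Wednesday of the month.
February 2022 — 1st Wednesday is Feb 2 2022.
March 2022 — 1st Wednesday is Mar 2 2022.
1st Wednesday of April 2022: Apr 6 2022.

Feb 2 2022, Mar 2 2022, Apr 6 2022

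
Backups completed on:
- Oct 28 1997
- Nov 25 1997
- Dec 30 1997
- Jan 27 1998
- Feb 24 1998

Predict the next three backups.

Every date is a Tuesday; gaps 28, 35, 28, 28 days.
Each is the last Tuesday of its month (at least one falls on the 29th or later, ruling out '4th Tuesday').
March 1998 ends with Tuesday Mar 31 1998.
Last Tuesday of April 1998: Apr 28 1998.
May 1998 ends with Tuesday May 26 1998.

Mar 31 1998, Apr 28 1998, May 26 1998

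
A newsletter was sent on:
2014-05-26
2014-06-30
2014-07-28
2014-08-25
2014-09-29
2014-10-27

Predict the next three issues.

2014-11-24, 2014-12-29, 2015-01-26

All Mondays; the gaps (35, 28, 28, 35, 28) vary with month length.
This is the last Monday of each month.
Last Monday of November 2014: 2014-11-24.
Last Monday of December 2014: 2014-12-29.
Last Monday of January 2015: 2015-01-26.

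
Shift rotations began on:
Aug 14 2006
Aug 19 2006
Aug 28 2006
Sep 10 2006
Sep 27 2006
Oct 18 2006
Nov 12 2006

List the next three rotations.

Dec 11 2006, Jan 13 2007, Feb 19 2007

The spacing grows by 4 each time: 5, 9, 13, 17, 21, 25 days.
Next gap: 29 days. Nov 12 2006 + 29 days = Dec 11 2006.
Next gap: 33 days. Dec 11 2006 + 33 days = Jan 13 2007.
Next gap: 37 days. Jan 13 2007 + 37 days = Feb 19 2007.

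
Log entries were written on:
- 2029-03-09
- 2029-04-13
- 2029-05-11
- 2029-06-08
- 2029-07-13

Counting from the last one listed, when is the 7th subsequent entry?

2030-02-08

These are Fridays at 28- or 35-day spacing (35, 28, 28, 35).
The pattern: 2nd Friday of the month.
August 2029 — 2nd Friday is 2029-08-10.
2nd Friday of September 2029: 2029-09-14.
October 2029 — 2nd Friday is 2029-10-12.
2nd Friday of November 2029: 2029-11-09.
December 2029 — 2nd Friday is 2029-12-14.
January 2030 — 2nd Friday is 2030-01-11.
2nd Friday of February 2030: 2030-02-08.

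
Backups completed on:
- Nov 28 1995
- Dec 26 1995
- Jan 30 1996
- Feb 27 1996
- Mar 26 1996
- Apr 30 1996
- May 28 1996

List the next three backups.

Every date is a Tuesday; gaps 28, 35, 28, 28, 35, 28 days.
Each is the last Tuesday of its month (at least one falls on the 29th or later, ruling out '4th Tuesday').
Last Tuesday of June 1996: Jun 25 1996.
July 1996 ends with Tuesday Jul 30 1996.
Last Tuesday of August 1996: Aug 27 1996.

Jun 25 1996, Jul 30 1996, Aug 27 1996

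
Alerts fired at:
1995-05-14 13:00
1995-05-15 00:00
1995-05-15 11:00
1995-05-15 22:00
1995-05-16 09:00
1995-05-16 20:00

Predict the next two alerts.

Gaps: 11, 11, 11, 11, 11 hours — each event is 11 hours after the previous one.
1995-05-16 20:00 + 11 h = 1995-05-17 07:00.
1995-05-17 07:00 + 11 h = 1995-05-17 18:00.

1995-05-17 07:00, 1995-05-17 18:00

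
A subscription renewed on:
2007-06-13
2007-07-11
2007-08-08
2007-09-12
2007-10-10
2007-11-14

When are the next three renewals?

All dates are Wednesdays, 28, 28, 35, 28, 35 days apart.
Specifically, the 2nd Wednesday of each month.
2nd Wednesday of December 2007: 2007-12-12.
January 2008 — 2nd Wednesday is 2008-01-09.
February 2008 — 2nd Wednesday is 2008-02-13.

2007-12-12, 2008-01-09, 2008-02-13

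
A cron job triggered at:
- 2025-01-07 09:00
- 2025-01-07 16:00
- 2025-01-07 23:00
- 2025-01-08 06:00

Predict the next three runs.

2025-01-08 13:00, 2025-01-08 20:00, 2025-01-09 03:00

Spacing: 7, 7, 7 h — constant 7 h.
2025-01-08 06:00 + 7 h = 2025-01-08 13:00.
2025-01-08 13:00 + 7 h = 2025-01-08 20:00.
2025-01-08 20:00 + 7 h = 2025-01-09 03:00.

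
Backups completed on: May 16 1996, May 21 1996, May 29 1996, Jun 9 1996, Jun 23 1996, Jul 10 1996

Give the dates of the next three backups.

Jul 30 1996, Aug 22 1996, Sep 17 1996

Intervals are 5, 8, 11, 14, 17 days — an arithmetic progression with common difference 3.
Next gap: 20 days. Jul 10 1996 + 20 days = Jul 30 1996.
Next gap: 23 days. Jul 30 1996 + 23 days = Aug 22 1996.
Next gap: 26 days. Aug 22 1996 + 26 days = Sep 17 1996.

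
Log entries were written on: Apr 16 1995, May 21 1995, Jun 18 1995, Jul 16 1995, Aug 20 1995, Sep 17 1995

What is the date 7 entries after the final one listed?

Apr 21 1996

These are Sundays at 28- or 35-day spacing (35, 28, 28, 35, 28).
The pattern: 3rd Sunday of the month.
3rd Sunday of October 1995: Oct 15 1995.
November 1995 — 3rd Sunday is Nov 19 1995.
December 1995 — 3rd Sunday is Dec 17 1995.
January 1996 — 3rd Sunday is Jan 21 1996.
February 1996 — 3rd Sunday is Feb 18 1996.
3rd Sunday of March 1996: Mar 17 1996.
April 1996 — 3rd Sunday is Apr 21 1996.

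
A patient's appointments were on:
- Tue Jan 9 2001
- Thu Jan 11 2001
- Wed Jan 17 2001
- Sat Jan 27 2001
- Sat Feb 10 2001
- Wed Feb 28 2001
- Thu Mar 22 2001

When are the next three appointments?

Tue Apr 17 2001, Thu May 17 2001, Wed Jun 20 2001

Gaps: 2, 6, 10, 14, 18, 22 days — each gap is 4 larger than the previous one.
Next gap: 26 days. Thu Mar 22 2001 + 26 days = Tue Apr 17 2001.
Next gap: 30 days. Tue Apr 17 2001 + 30 days = Thu May 17 2001.
Next gap: 34 days. Thu May 17 2001 + 34 days = Wed Jun 20 2001.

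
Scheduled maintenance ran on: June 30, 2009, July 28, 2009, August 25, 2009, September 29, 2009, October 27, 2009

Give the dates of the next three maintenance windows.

November 24, 2009; December 29, 2009; January 26, 2010

All Tuesdays; the gaps (28, 28, 35, 28) vary with month length.
This is the last Tuesday of each month.
Last Tuesday of November 2009: November 24, 2009.
December 2009 ends with Tuesday December 29, 2009.
January 2010 ends with Tuesday January 26, 2010.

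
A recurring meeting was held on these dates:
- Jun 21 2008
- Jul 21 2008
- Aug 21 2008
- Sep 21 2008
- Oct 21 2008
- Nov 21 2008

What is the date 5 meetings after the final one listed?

Apr 21 2009

The day-of-month is always 21 (30, 31, 31, 30, 31 days between events).
So this recurs on the 21st of each month.
December 2008: Dec 21 2008.
Next: January 2009 → Jan 21 2009.
February 2009: Feb 21 2009.
March 2009: Mar 21 2009.
April 2009: Apr 21 2009.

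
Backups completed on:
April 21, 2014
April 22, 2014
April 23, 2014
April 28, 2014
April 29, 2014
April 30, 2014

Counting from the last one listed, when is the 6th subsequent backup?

May 14, 2014

Every event lands on a Monday or Tuesday or Wednesday (gaps cycle 1, 1, 5, 1, 1).
So the schedule is: every Monday, Tuesday and Wednesday.
Next Monday: May 5, 2014.
The following Tuesday is May 6, 2014.
The following Wednesday is May 7, 2014.
The following Monday is May 12, 2014.
The following Tuesday is May 13, 2014.
Next Wednesday: May 14, 2014.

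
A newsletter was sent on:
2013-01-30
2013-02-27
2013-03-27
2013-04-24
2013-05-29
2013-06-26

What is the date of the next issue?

2013-07-31

Every date is a Wednesday; gaps 28, 28, 28, 35, 28 days.
Each is the last Wednesday of its month (at least one falls on the 29th or later, ruling out '4th Wednesday').
July 2013 ends with Wednesday 2013-07-31.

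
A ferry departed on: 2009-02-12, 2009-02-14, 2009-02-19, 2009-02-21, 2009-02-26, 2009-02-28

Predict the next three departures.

Every event lands on a Thursday or Saturday (gaps cycle 2, 5, 2, 5, 2).
So the schedule is: every Thursday and Saturday.
The following Thursday is 2009-03-05.
Next Saturday: 2009-03-07.
Next Thursday: 2009-03-12.

2009-03-05, 2009-03-07, 2009-03-12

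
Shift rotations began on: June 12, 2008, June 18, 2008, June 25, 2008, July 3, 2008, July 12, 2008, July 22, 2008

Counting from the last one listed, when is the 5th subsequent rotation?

Intervals are 6, 7, 8, 9, 10 days — an arithmetic progression with common difference 1.
Next gap: 11 days. July 22, 2008 + 11 days = August 2, 2008.
Next gap: 12 days. August 2, 2008 + 12 days = August 14, 2008.
Next gap: 13 days. August 14, 2008 + 13 days = August 27, 2008.
Next gap: 14 days. August 27, 2008 + 14 days = September 10, 2008.
Next gap: 15 days. September 10, 2008 + 15 days = September 25, 2008.

September 25, 2008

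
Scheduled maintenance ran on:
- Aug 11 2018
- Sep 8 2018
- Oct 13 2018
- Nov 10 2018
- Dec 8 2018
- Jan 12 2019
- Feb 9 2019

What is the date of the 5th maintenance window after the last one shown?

All dates are Saturdays, 28, 35, 28, 28, 35, 28 days apart.
Specifically, the 2nd Saturday of each month.
March 2019 — 2nd Saturday is Mar 9 2019.
April 2019 — 2nd Saturday is Apr 13 2019.
May 2019 — 2nd Saturday is May 11 2019.
June 2019 — 2nd Saturday is Jun 8 2019.
July 2019 — 2nd Saturday is Jul 13 2019.

Jul 13 2019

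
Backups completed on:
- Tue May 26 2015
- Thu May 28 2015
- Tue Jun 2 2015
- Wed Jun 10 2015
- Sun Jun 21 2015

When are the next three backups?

Sun Jul 5 2015, Wed Jul 22 2015, Tue Aug 11 2015

Gaps: 2, 5, 8, 11 days — each gap is 3 larger than the previous one.
Next gap: 14 days. Sun Jun 21 2015 + 14 days = Sun Jul 5 2015.
Next gap: 17 days. Sun Jul 5 2015 + 17 days = Wed Jul 22 2015.
Next gap: 20 days. Wed Jul 22 2015 + 20 days = Tue Aug 11 2015.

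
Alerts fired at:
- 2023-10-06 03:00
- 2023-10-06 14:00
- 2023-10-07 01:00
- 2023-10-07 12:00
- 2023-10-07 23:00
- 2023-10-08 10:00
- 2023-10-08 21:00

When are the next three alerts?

2023-10-09 08:00, 2023-10-09 19:00, 2023-10-10 06:00

The interval is a steady 11 hours (11, 11, 11, 11, 11, 11).
2023-10-08 21:00 + 11 h = 2023-10-09 08:00.
2023-10-09 08:00 + 11 h = 2023-10-09 19:00.
2023-10-09 19:00 + 11 h = 2023-10-10 06:00.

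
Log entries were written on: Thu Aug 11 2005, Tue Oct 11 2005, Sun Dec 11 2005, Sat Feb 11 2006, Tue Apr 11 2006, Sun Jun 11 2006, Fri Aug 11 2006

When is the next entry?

The day-of-month is always 11 (61, 61, 62, 59, 61, 61 days between events).
So this recurs on the 11th of every 2 months.
October 2006: Wed Oct 11 2006.

Wed Oct 11 2006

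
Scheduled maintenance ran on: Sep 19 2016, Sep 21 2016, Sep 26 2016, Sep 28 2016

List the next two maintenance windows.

The gap pattern 2, 5, 2 repeats every 2 events.
These are the Mondays and Wednesdays of each week.
The following Monday is Oct 3 2016.
The following Wednesday is Oct 5 2016.

Oct 3 2016, Oct 5 2016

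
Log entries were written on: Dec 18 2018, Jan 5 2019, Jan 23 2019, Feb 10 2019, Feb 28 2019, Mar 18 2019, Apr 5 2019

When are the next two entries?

The spacing is 18, 18, 18, 18, 18, 18 days — always 18 days.
Apr 5 2019 + 18 days = Apr 23 2019.
Apr 23 2019 + 18 days = May 11 2019.

Apr 23 2019, May 11 2019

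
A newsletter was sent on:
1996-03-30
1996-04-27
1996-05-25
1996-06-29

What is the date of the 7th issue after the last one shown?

All Saturdays; the gaps (28, 28, 35) vary with month length.
This is the last Saturday of each month.
Last Saturday of July 1996: 1996-07-27.
August 1996 ends with Saturday 1996-08-31.
Last Saturday of September 1996: 1996-09-28.
October 1996 ends with Saturday 1996-10-26.
November 1996 ends with Saturday 1996-11-30.
December 1996 ends with Saturday 1996-12-28.
Last Saturday of January 1997: 1997-01-25.

1997-01-25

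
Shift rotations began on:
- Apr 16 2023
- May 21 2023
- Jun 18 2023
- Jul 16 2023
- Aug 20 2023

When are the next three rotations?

Gaps: 35, 28, 28, 35 days — a mix of 28 and 35. Every date is a Sunday.
Each is the 3rd Sunday of its month.
September 2023 — 3rd Sunday is Sep 17 2023.
October 2023 — 3rd Sunday is Oct 15 2023.
3rd Sunday of November 2023: Nov 19 2023.

Sep 17 2023, Oct 15 2023, Nov 19 2023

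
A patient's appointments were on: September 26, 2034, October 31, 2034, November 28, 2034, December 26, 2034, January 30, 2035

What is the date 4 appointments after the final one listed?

Every date is a Tuesday; gaps 35, 28, 28, 35 days.
Each is the last Tuesday of its month (at least one falls on the 29th or later, ruling out '4th Tuesday').
Last Tuesday of February 2035: February 27, 2035.
March 2035 ends with Tuesday March 27, 2035.
April 2035 ends with Tuesday April 24, 2035.
May 2035 ends with Tuesday May 29, 2035.

May 29, 2035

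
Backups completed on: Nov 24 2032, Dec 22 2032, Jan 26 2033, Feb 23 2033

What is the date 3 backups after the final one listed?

These are Wednesdays at 28- or 35-day spacing (28, 35, 28).
The pattern: 4th Wednesday of the month.
4th Wednesday of March 2033: Mar 23 2033.
April 2033 — 4th Wednesday is Apr 27 2033.
4th Wednesday of May 2033: May 25 2033.

May 25 2033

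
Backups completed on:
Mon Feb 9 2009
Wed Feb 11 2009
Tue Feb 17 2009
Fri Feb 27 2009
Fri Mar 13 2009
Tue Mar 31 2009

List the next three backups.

Gaps: 2, 6, 10, 14, 18 days — each gap is 4 larger than the previous one.
Next gap: 22 days. Tue Mar 31 2009 + 22 days = Wed Apr 22 2009.
Next gap: 26 days. Wed Apr 22 2009 + 26 days = Mon May 18 2009.
Next gap: 30 days. Mon May 18 2009 + 30 days = Wed Jun 17 2009.

Wed Apr 22 2009, Mon May 18 2009, Wed Jun 17 2009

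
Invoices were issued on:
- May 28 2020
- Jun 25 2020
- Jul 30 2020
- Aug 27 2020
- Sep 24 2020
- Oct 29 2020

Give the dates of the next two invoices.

Nov 26 2020, Dec 31 2020

All Thursdays; the gaps (28, 35, 28, 28, 35) vary with month length.
This is the last Thursday of each month.
November 2020 ends with Thursday Nov 26 2020.
Last Thursday of December 2020: Dec 31 2020.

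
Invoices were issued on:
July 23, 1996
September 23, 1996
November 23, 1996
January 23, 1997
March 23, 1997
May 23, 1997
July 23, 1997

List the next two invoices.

September 23, 1997; November 23, 1997

The day-of-month is always 23 (62, 61, 61, 59, 61, 61 days between events).
So this recurs on the 23rd of every 2 months.
Next: September 1997 → September 23, 1997.
November 1997: November 23, 1997.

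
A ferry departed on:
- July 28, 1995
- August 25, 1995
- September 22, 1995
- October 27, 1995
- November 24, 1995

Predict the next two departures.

December 22, 1995; January 26, 1996

All dates are Fridays, 28, 28, 35, 28 days apart.
Specifically, the 4th Friday of each month.
4th Friday of December 1995: December 22, 1995.
4th Friday of January 1996: January 26, 1996.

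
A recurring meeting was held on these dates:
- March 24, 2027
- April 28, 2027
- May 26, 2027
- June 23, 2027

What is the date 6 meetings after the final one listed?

All dates are Wednesdays, 35, 28, 28 days apart.
Specifically, the 4th Wednesday of each month.
4th Wednesday of July 2027: July 28, 2027.
4th Wednesday of August 2027: August 25, 2027.
4th Wednesday of September 2027: September 22, 2027.
October 2027 — 4th Wednesday is October 27, 2027.
4th Wednesday of November 2027: November 24, 2027.
December 2027 — 4th Wednesday is December 22, 2027.

December 22, 2027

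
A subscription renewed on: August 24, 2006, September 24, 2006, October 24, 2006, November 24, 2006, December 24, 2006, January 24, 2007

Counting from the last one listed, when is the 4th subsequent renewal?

May 24, 2007

Gaps: 31, 30, 31, 30, 31 days — not constant. Every event is on the 24th of the month.
Pattern: the 24th of each month.
February 2007: February 24, 2007.
Next: March 2007 → March 24, 2007.
April 2007: April 24, 2007.
Next: May 2007 → May 24, 2007.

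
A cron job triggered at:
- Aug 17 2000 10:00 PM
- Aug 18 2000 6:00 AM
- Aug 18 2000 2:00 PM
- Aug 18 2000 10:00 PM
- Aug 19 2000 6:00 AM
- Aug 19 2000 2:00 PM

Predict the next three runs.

Gaps: 8, 8, 8, 8, 8 hours — each event is 8 hours after the previous one.
Aug 19 2000 2:00 PM + 8 h = Aug 19 2000 10:00 PM.
Aug 19 2000 10:00 PM + 8 h = Aug 20 2000 6:00 AM.
Aug 20 2000 6:00 AM + 8 h = Aug 20 2000 2:00 PM.

Aug 19 2000 10:00 PM, Aug 20 2000 6:00 AM, Aug 20 2000 2:00 PM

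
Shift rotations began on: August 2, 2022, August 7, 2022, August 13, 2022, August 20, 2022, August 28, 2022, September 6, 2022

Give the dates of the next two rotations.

Intervals are 5, 6, 7, 8, 9 days — an arithmetic progression with common difference 1.
Next gap: 10 days. September 6, 2022 + 10 days = September 16, 2022.
Next gap: 11 days. September 16, 2022 + 11 days = September 27, 2022.

September 16, 2022; September 27, 2022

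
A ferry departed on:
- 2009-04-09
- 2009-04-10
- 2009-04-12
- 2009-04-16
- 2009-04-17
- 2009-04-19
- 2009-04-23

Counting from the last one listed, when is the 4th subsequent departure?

Every event lands on a Thursday or Friday or Sunday (gaps cycle 1, 2, 4, 1, 2, 4).
So the schedule is: every Thursday, Friday and Sunday.
Next Friday: 2009-04-24.
The following Sunday is 2009-04-26.
The following Thursday is 2009-04-30.
The following Friday is 2009-05-01.

2009-05-01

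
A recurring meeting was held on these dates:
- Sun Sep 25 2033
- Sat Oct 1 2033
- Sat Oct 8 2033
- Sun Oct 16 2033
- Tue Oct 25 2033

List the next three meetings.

Fri Nov 4 2033, Tue Nov 15 2033, Sun Nov 27 2033

Gaps: 6, 7, 8, 9 days — each gap is 1 larger than the previous one.
Next gap: 10 days. Tue Oct 25 2033 + 10 days = Fri Nov 4 2033.
Next gap: 11 days. Fri Nov 4 2033 + 11 days = Tue Nov 15 2033.
Next gap: 12 days. Tue Nov 15 2033 + 12 days = Sun Nov 27 2033.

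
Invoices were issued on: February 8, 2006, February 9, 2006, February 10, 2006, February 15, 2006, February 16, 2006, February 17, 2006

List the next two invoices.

February 22, 2006; February 23, 2006

The gap pattern 1, 1, 5, 1, 1 repeats every 3 events.
These are the Wednesdays, Thursdays and Fridays of each week.
The following Wednesday is February 22, 2006.
Next Thursday: February 23, 2006.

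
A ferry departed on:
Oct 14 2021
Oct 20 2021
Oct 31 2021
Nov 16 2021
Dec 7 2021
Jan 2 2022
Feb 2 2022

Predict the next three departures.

Intervals are 6, 11, 16, 21, 26, 31 days — an arithmetic progression with common difference 5.
Next gap: 36 days. Feb 2 2022 + 36 days = Mar 10 2022.
Next gap: 41 days. Mar 10 2022 + 41 days = Apr 20 2022.
Next gap: 46 days. Apr 20 2022 + 46 days = Jun 5 2022.

Mar 10 2022, Apr 20 2022, Jun 5 2022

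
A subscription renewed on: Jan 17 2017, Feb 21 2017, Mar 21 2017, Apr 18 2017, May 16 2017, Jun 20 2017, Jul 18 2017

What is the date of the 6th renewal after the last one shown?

These are Tuesdays at 28- or 35-day spacing (35, 28, 28, 28, 35, 28).
The pattern: 3rd Tuesday of the month.
August 2017 — 3rd Tuesday is Aug 15 2017.
3rd Tuesday of September 2017: Sep 19 2017.
3rd Tuesday of October 2017: Oct 17 2017.
3rd Tuesday of November 2017: Nov 21 2017.
3rd Tuesday of December 2017: Dec 19 2017.
January 2018 — 3rd Tuesday is Jan 16 2018.

Jan 16 2018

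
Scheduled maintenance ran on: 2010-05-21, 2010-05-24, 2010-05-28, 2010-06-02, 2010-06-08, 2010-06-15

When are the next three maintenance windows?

2010-06-23, 2010-07-02, 2010-07-12

The spacing grows by 1 each time: 3, 4, 5, 6, 7 days.
Next gap: 8 days. 2010-06-15 + 8 days = 2010-06-23.
Next gap: 9 days. 2010-06-23 + 9 days = 2010-07-02.
Next gap: 10 days. 2010-07-02 + 10 days = 2010-07-12.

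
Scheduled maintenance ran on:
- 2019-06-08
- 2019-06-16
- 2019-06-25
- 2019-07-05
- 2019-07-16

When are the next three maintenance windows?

Intervals are 8, 9, 10, 11 days — an arithmetic progression with common difference 1.
Next gap: 12 days. 2019-07-16 + 12 days = 2019-07-28.
Next gap: 13 days. 2019-07-28 + 13 days = 2019-08-10.
Next gap: 14 days. 2019-08-10 + 14 days = 2019-08-24.

2019-07-28, 2019-08-10, 2019-08-24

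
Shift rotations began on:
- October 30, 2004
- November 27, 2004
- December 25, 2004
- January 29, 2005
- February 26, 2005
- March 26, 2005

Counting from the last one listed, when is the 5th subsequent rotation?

Every date is a Saturday; gaps 28, 28, 35, 28, 28 days.
Each is the last Saturday of its month (at least one falls on the 29th or later, ruling out '4th Saturday').
April 2005 ends with Saturday April 30, 2005.
Last Saturday of May 2005: May 28, 2005.
June 2005 ends with Saturday June 25, 2005.
July 2005 ends with Saturday July 30, 2005.
August 2005 ends with Saturday August 27, 2005.

August 27, 2005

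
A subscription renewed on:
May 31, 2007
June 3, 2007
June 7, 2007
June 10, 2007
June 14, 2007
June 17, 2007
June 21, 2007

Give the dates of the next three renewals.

Every event lands on a Thursday or Sunday (gaps cycle 3, 4, 3, 4, 3, 4).
So the schedule is: every Thursday and Sunday.
The following Sunday is June 24, 2007.
Next Thursday: June 28, 2007.
Next Sunday: July 1, 2007.

June 24, 2007; June 28, 2007; July 1, 2007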